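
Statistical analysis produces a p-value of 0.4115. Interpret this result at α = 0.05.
Since p = 0.4115 > α = 0.05, fail to reject H₀.
There is insufficient evidence to reject the null hypothesis; the result is not statistically significant at the 0.05 level.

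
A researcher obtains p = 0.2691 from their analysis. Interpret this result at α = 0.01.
Since p = 0.2691 > α = 0.01, fail to reject H₀.
There is insufficient evidence to reject the null hypothesis; the result is not statistically significant at the 0.01 level.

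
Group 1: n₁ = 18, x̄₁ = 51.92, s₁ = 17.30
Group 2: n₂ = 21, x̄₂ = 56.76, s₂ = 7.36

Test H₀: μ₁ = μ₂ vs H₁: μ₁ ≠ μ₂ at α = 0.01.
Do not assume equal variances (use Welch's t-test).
Welch's two-sample t-test:
H₀: μ₁ = μ₂
H₁: μ₁ ≠ μ₂
s₁²/n₁ = 17.30²/18 = 16.6272,  s₂²/n₂ = 7.36²/21 = 2.5795
SE = √(s₁²/n₁ + s₂²/n₂) = √(16.6272 + 2.5795) = 4.3825
df (Welch-Satterthwaite) = (s₁²/n₁ + s₂²/n₂)² / [(s₁²/n₁)²/(n₁-1) + (s₂²/n₂)²/(n₂-1)] ≈ 22.23
t = (x̄₁ - x̄₂) / SE = (51.92 - 56.76) / 4.3825 = -4.84 / 4.3825 = -1.104
p-value = 0.2812

Since p-value > α = 0.01, we fail to reject H₀.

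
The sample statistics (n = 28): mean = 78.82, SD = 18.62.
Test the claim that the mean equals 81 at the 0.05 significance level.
One-sample t-test:
H₀: μ = 81
H₁: μ ≠ 81
df = n - 1 = 27
t = (x̄ - μ₀) / (s/√n) = (78.82 - 81) / (18.62/√28) = -0.620
p-value = 0.5408

Since p-value > α = 0.05, we fail to reject H₀.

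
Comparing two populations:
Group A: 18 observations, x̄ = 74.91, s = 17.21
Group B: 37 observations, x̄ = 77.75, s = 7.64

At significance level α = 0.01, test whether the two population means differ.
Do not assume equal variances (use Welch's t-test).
Welch's two-sample t-test:
H₀: μ₁ = μ₂
H₁: μ₁ ≠ μ₂
s₁²/n₁ = 17.21²/18 = 16.4547,  s₂²/n₂ = 7.64²/37 = 1.5776
SE = √(s₁²/n₁ + s₂²/n₂) = √(16.4547 + 1.5776) = 4.2464
df (Welch-Satterthwaite) = (s₁²/n₁ + s₂²/n₂)² / [(s₁²/n₁)²/(n₁-1) + (s₂²/n₂)²/(n₂-1)] ≈ 20.33
t = (x̄₁ - x̄₂) / SE = (74.91 - 77.75) / 4.2464 = -2.84 / 4.2464 = -0.669
p-value = 0.5112

Since p-value > α = 0.01, we fail to reject H₀.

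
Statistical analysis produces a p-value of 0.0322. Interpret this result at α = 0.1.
Since p = 0.0322 < α = 0.1, reject H₀.
There is sufficient evidence to reject the null hypothesis; the result is statistically significant at the 0.1 level.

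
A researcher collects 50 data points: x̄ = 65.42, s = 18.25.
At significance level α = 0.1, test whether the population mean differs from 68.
One-sample t-test:
H₀: μ = 68
H₁: μ ≠ 68
df = n - 1 = 49
t = (x̄ - μ₀) / (s/√n) = (65.42 - 68) / (18.25/√50) = -1.000
p-value = 0.3224

Since p-value > α = 0.1, we fail to reject H₀.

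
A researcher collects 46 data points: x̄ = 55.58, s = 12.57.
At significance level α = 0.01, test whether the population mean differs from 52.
One-sample t-test:
H₀: μ = 52
H₁: μ ≠ 52
df = n - 1 = 45
t = (x̄ - μ₀) / (s/√n) = (55.58 - 52) / (12.57/√46) = 1.932
p-value = 0.0597

Since p-value > α = 0.01, we fail to reject H₀.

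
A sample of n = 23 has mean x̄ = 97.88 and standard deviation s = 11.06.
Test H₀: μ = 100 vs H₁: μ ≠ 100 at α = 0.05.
One-sample t-test:
H₀: μ = 100
H₁: μ ≠ 100
df = n - 1 = 22
t = (x̄ - μ₀) / (s/√n) = (97.88 - 100) / (11.06/√23) = -0.919
p-value = 0.3679

Since p-value > α = 0.05, we fail to reject H₀.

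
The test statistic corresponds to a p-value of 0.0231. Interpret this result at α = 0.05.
Since p = 0.0231 < α = 0.05, reject H₀.
There is sufficient evidence to reject the null hypothesis; the result is statistically significant at the 0.05 level.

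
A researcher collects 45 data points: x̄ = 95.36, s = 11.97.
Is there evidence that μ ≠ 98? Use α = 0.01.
One-sample t-test:
H₀: μ = 98
H₁: μ ≠ 98
df = n - 1 = 44
t = (x̄ - μ₀) / (s/√n) = (95.36 - 98) / (11.97/√45) = -1.480
p-value = 0.1461

Since p-value > α = 0.01, we fail to reject H₀.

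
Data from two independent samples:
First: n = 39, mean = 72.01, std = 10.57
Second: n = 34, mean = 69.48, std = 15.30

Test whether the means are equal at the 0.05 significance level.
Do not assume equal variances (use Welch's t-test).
Welch's two-sample t-test:
H₀: μ₁ = μ₂
H₁: μ₁ ≠ μ₂
s₁²/n₁ = 10.57²/39 = 2.8647,  s₂²/n₂ = 15.30²/34 = 6.8850
SE = √(s₁²/n₁ + s₂²/n₂) = √(2.8647 + 6.8850) = 3.1225
df (Welch-Satterthwaite) = (s₁²/n₁ + s₂²/n₂)² / [(s₁²/n₁)²/(n₁-1) + (s₂²/n₂)²/(n₂-1)] ≈ 57.53
t = (x̄₁ - x̄₂) / SE = (72.01 - 69.48) / 3.1225 = 2.53 / 3.1225 = 0.810
p-value = 0.4211

Since p-value > α = 0.05, we fail to reject H₀.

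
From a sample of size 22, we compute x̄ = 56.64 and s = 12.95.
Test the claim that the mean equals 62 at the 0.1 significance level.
One-sample t-test:
H₀: μ = 62
H₁: μ ≠ 62
df = n - 1 = 21
t = (x̄ - μ₀) / (s/√n) = (56.64 - 62) / (12.95/√22) = -1.941
p-value = 0.0658

Since p-value < α = 0.1, we reject H₀.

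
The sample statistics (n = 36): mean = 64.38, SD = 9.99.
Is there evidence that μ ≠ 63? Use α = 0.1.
One-sample t-test:
H₀: μ = 63
H₁: μ ≠ 63
df = n - 1 = 35
t = (x̄ - μ₀) / (s/√n) = (64.38 - 63) / (9.99/√36) = 0.829
p-value = 0.4128

Since p-value > α = 0.1, we fail to reject H₀.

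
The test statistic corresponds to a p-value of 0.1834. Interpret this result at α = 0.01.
Since p = 0.1834 > α = 0.01, fail to reject H₀.
There is insufficient evidence to reject the null hypothesis; the result is not statistically significant at the 0.01 level.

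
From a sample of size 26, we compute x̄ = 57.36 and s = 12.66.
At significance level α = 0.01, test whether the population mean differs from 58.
One-sample t-test:
H₀: μ = 58
H₁: μ ≠ 58
df = n - 1 = 25
t = (x̄ - μ₀) / (s/√n) = (57.36 - 58) / (12.66/√26) = -0.258
p-value = 0.7987

Since p-value > α = 0.01, we fail to reject H₀.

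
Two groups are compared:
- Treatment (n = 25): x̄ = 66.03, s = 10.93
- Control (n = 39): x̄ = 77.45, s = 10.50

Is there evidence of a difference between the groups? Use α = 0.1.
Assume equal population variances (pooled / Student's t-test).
Student's two-sample t-test (equal variances):
H₀: μ₁ = μ₂
H₁: μ₁ ≠ μ₂
df = n₁ + n₂ - 2 = 62
Pooled variance s_p² = [(n₁-1)s₁² + (n₂-1)s₂²] / (n₁ + n₂ - 2) = [(24)(10.93²) + (38)(10.50²)] / 62 = 113.8171
SE = √(s_p²(1/n₁ + 1/n₂)) = √(113.8171 × (1/25 + 1/39)) = 2.7333
t = (x̄₁ - x̄₂) / SE = (66.03 - 77.45) / 2.7333 = -11.42 / 2.7333 = -4.178
p-value = 0.0001

Since p-value < α = 0.1, we reject H₀.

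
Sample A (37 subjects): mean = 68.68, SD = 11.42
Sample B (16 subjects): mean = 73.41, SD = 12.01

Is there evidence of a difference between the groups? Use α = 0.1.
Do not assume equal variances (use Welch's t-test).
Welch's two-sample t-test:
H₀: μ₁ = μ₂
H₁: μ₁ ≠ μ₂
s₁²/n₁ = 11.42²/37 = 3.5248,  s₂²/n₂ = 12.01²/16 = 9.0150
SE = √(s₁²/n₁ + s₂²/n₂) = √(3.5248 + 9.0150) = 3.5412
df (Welch-Satterthwaite) = (s₁²/n₁ + s₂²/n₂)² / [(s₁²/n₁)²/(n₁-1) + (s₂²/n₂)²/(n₂-1)] ≈ 27.28
t = (x̄₁ - x̄₂) / SE = (68.68 - 73.41) / 3.5412 = -4.73 / 3.5412 = -1.336
p-value = 0.1927

Since p-value > α = 0.1, we fail to reject H₀.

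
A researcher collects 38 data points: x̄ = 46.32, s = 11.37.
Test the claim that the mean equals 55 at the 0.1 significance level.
One-sample t-test:
H₀: μ = 55
H₁: μ ≠ 55
df = n - 1 = 37
t = (x̄ - μ₀) / (s/√n) = (46.32 - 55) / (11.37/√38) = -4.706
p-value < 0.0001

Since p-value < α = 0.1, we reject H₀.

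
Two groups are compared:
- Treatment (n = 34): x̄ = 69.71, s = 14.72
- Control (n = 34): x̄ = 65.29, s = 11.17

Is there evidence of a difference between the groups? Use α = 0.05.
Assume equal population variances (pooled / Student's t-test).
Student's two-sample t-test (equal variances):
H₀: μ₁ = μ₂
H₁: μ₁ ≠ μ₂
df = n₁ + n₂ - 2 = 66
Pooled variance s_p² = [(n₁-1)s₁² + (n₂-1)s₂²] / (n₁ + n₂ - 2) = [(33)(14.72²) + (33)(11.17²)] / 66 = 170.7237
SE = √(s_p²(1/n₁ + 1/n₂)) = √(170.7237 × (1/34 + 1/34)) = 3.1690
t = (x̄₁ - x̄₂) / SE = (69.71 - 65.29) / 3.1690 = 4.42 / 3.1690 = 1.395
p-value = 0.1678

Since p-value > α = 0.05, we fail to reject H₀.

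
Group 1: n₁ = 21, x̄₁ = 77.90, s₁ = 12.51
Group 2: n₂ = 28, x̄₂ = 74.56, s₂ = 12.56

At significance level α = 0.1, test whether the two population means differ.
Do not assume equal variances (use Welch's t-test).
Welch's two-sample t-test:
H₀: μ₁ = μ₂
H₁: μ₁ ≠ μ₂
s₁²/n₁ = 12.51²/21 = 7.4524,  s₂²/n₂ = 12.56²/28 = 5.6341
SE = √(s₁²/n₁ + s₂²/n₂) = √(7.4524 + 5.6341) = 3.6175
df (Welch-Satterthwaite) = (s₁²/n₁ + s₂²/n₂)² / [(s₁²/n₁)²/(n₁-1) + (s₂²/n₂)²/(n₂-1)] ≈ 43.33
t = (x̄₁ - x̄₂) / SE = (77.90 - 74.56) / 3.6175 = 3.34 / 3.6175 = 0.923
p-value = 0.3610

Since p-value > α = 0.1, we fail to reject H₀.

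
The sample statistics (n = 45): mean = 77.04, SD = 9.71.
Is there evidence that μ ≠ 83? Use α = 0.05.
One-sample t-test:
H₀: μ = 83
H₁: μ ≠ 83
df = n - 1 = 44
t = (x̄ - μ₀) / (s/√n) = (77.04 - 83) / (9.71/√45) = -4.117
p-value = 0.0002

Since p-value < α = 0.05, we reject H₀.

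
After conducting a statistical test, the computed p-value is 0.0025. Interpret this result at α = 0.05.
Since p = 0.0025 < α = 0.05, reject H₀.
There is sufficient evidence to reject the null hypothesis; the result is statistically significant at the 0.05 level.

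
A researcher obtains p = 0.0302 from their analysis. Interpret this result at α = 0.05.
Since p = 0.0302 < α = 0.05, reject H₀.
There is sufficient evidence to reject the null hypothesis; the result is statistically significant at the 0.05 level.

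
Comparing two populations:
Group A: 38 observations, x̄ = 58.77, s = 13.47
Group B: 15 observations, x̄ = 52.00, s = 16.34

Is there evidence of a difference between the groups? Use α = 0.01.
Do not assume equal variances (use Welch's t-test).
Welch's two-sample t-test:
H₀: μ₁ = μ₂
H₁: μ₁ ≠ μ₂
s₁²/n₁ = 13.47²/38 = 4.7748,  s₂²/n₂ = 16.34²/15 = 17.7997
SE = √(s₁²/n₁ + s₂²/n₂) = √(4.7748 + 17.7997) = 4.7513
df (Welch-Satterthwaite) = (s₁²/n₁ + s₂²/n₂)² / [(s₁²/n₁)²/(n₁-1) + (s₂²/n₂)²/(n₂-1)] ≈ 21.92
t = (x̄₁ - x̄₂) / SE = (58.77 - 52.00) / 4.7513 = 6.77 / 4.7513 = 1.425
p-value = 0.1683

Since p-value > α = 0.01, we fail to reject H₀.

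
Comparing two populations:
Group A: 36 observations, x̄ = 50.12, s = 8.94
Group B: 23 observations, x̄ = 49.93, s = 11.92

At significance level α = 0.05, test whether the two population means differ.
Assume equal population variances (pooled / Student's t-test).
Student's two-sample t-test (equal variances):
H₀: μ₁ = μ₂
H₁: μ₁ ≠ μ₂
df = n₁ + n₂ - 2 = 57
Pooled variance s_p² = [(n₁-1)s₁² + (n₂-1)s₂²] / (n₁ + n₂ - 2) = [(35)(8.94²) + (22)(11.92²)] / 57 = 103.9163
SE = √(s_p²(1/n₁ + 1/n₂)) = √(103.9163 × (1/36 + 1/23)) = 2.7212
t = (x̄₁ - x̄₂) / SE = (50.12 - 49.93) / 2.7212 = 0.19 / 2.7212 = 0.070
p-value = 0.9446

Since p-value > α = 0.05, we fail to reject H₀.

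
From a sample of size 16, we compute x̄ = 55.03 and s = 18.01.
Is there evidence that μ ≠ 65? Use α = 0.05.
One-sample t-test:
H₀: μ = 65
H₁: μ ≠ 65
df = n - 1 = 15
t = (x̄ - μ₀) / (s/√n) = (55.03 - 65) / (18.01/√16) = -2.214
p-value = 0.0427

Since p-value < α = 0.05, we reject H₀.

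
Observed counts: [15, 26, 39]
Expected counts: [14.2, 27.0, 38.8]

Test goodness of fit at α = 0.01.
Chi-square goodness of fit test:
H₀: observed counts match expected distribution
H₁: observed counts differ from expected distribution
df = k - 1 = 2
χ² = Σ(O - E)²/E
   = (15 - 14.2)²/14.2 + (26 - 27.0)²/27.0 + (39 - 38.8)²/38.8
   = 0.045 + 0.037 + 0.001
   = 0.08
p-value = 0.9593

Since p-value > α = 0.01, we fail to reject H₀.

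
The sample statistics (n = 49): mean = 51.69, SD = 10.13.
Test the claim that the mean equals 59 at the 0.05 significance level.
One-sample t-test:
H₀: μ = 59
H₁: μ ≠ 59
df = n - 1 = 48
t = (x̄ - μ₀) / (s/√n) = (51.69 - 59) / (10.13/√49) = -5.051
p-value < 0.0001

Since p-value < α = 0.05, we reject H₀.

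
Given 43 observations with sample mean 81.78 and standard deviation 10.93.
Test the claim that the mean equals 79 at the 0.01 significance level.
One-sample t-test:
H₀: μ = 79
H₁: μ ≠ 79
df = n - 1 = 42
t = (x̄ - μ₀) / (s/√n) = (81.78 - 79) / (10.93/√43) = 1.668
p-value = 0.1028

Since p-value > α = 0.01, we fail to reject H₀.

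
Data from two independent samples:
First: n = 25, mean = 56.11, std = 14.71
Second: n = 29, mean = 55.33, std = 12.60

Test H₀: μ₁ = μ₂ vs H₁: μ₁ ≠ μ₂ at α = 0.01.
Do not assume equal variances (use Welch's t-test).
Welch's two-sample t-test:
H₀: μ₁ = μ₂
H₁: μ₁ ≠ μ₂
s₁²/n₁ = 14.71²/25 = 8.6554,  s₂²/n₂ = 12.60²/29 = 5.4745
SE = √(s₁²/n₁ + s₂²/n₂) = √(8.6554 + 5.4745) = 3.7590
df (Welch-Satterthwaite) = (s₁²/n₁ + s₂²/n₂)² / [(s₁²/n₁)²/(n₁-1) + (s₂²/n₂)²/(n₂-1)] ≈ 47.63
t = (x̄₁ - x̄₂) / SE = (56.11 - 55.33) / 3.7590 = 0.78 / 3.7590 = 0.208
p-value = 0.8365

Since p-value > α = 0.01, we fail to reject H₀.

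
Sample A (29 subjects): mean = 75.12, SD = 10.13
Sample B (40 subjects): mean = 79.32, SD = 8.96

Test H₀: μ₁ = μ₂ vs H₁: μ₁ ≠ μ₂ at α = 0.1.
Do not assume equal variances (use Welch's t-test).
Welch's two-sample t-test:
H₀: μ₁ = μ₂
H₁: μ₁ ≠ μ₂
s₁²/n₁ = 10.13²/29 = 3.5385,  s₂²/n₂ = 8.96²/40 = 2.0070
SE = √(s₁²/n₁ + s₂²/n₂) = √(3.5385 + 2.0070) = 2.3549
df (Welch-Satterthwaite) = (s₁²/n₁ + s₂²/n₂)² / [(s₁²/n₁)²/(n₁-1) + (s₂²/n₂)²/(n₂-1)] ≈ 55.87
t = (x̄₁ - x̄₂) / SE = (75.12 - 79.32) / 2.3549 = -4.20 / 2.3549 = -1.784
p-value = 0.0799

Since p-value < α = 0.1, we reject H₀.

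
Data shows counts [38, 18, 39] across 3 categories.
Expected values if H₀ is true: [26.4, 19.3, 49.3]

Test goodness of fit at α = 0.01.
Chi-square goodness of fit test:
H₀: observed counts match expected distribution
H₁: observed counts differ from expected distribution
df = k - 1 = 2
χ² = Σ(O - E)²/E
   = (38 - 26.4)²/26.4 + (18 - 19.3)²/19.3 + (39 - 49.3)²/49.3
   = 5.097 + 0.088 + 2.152
   = 7.34
p-value = 0.0255

Since p-value > α = 0.01, we fail to reject H₀.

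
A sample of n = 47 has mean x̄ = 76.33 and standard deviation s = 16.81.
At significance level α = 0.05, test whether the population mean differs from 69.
One-sample t-test:
H₀: μ = 69
H₁: μ ≠ 69
df = n - 1 = 46
t = (x̄ - μ₀) / (s/√n) = (76.33 - 69) / (16.81/√47) = 2.989
p-value = 0.0045

Since p-value < α = 0.05, we reject H₀.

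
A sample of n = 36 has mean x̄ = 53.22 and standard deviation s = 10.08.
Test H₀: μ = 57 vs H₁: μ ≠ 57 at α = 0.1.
One-sample t-test:
H₀: μ = 57
H₁: μ ≠ 57
df = n - 1 = 35
t = (x̄ - μ₀) / (s/√n) = (53.22 - 57) / (10.08/√36) = -2.250
p-value = 0.0308

Since p-value < α = 0.1, we reject H₀.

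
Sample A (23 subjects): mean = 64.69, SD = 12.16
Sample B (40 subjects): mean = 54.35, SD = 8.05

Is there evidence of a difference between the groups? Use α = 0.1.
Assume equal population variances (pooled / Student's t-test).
Student's two-sample t-test (equal variances):
H₀: μ₁ = μ₂
H₁: μ₁ ≠ μ₂
df = n₁ + n₂ - 2 = 61
Pooled variance s_p² = [(n₁-1)s₁² + (n₂-1)s₂²] / (n₁ + n₂ - 2) = [(22)(12.16²) + (39)(8.05²)] / 61 = 94.7597
SE = √(s_p²(1/n₁ + 1/n₂)) = √(94.7597 × (1/23 + 1/40)) = 2.5473
t = (x̄₁ - x̄₂) / SE = (64.69 - 54.35) / 2.5473 = 10.34 / 2.5473 = 4.059
p-value = 0.0001

Since p-value < α = 0.1, we reject H₀.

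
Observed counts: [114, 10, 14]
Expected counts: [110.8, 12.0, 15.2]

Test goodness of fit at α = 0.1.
Chi-square goodness of fit test:
H₀: observed counts match expected distribution
H₁: observed counts differ from expected distribution
df = k - 1 = 2
χ² = Σ(O - E)²/E
   = (114 - 110.8)²/110.8 + (10 - 12.0)²/12.0 + (14 - 15.2)²/15.2
   = 0.092 + 0.333 + 0.095
   = 0.52
p-value = 0.7709

Since p-value > α = 0.1, we fail to reject H₀.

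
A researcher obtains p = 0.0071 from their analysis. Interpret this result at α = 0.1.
Since p = 0.0071 < α = 0.1, reject H₀.
There is sufficient evidence to reject the null hypothesis; the result is statistically significant at the 0.1 level.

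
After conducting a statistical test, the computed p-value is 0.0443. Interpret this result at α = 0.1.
Since p = 0.0443 < α = 0.1, reject H₀.
There is sufficient evidence to reject the null hypothesis; the result is statistically significant at the 0.1 level.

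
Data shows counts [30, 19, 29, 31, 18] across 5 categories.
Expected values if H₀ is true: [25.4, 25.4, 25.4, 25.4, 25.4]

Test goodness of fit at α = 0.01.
Chi-square goodness of fit test:
H₀: observed counts match expected distribution
H₁: observed counts differ from expected distribution
df = k - 1 = 4
χ² = Σ(O - E)²/E
   = (30 - 25.4)²/25.4 + (19 - 25.4)²/25.4 + (29 - 25.4)²/25.4 + (31 - 25.4)²/25.4 + (18 - 25.4)²/25.4
   = 0.833 + 1.613 + 0.510 + 1.235 + 2.156
   = 6.35
p-value = 0.1747

Since p-value > α = 0.01, we fail to reject H₀.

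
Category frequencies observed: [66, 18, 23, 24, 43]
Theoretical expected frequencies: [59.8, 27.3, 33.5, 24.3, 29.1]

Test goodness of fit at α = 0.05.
Chi-square goodness of fit test:
H₀: observed counts match expected distribution
H₁: observed counts differ from expected distribution
df = k - 1 = 4
χ² = Σ(O - E)²/E
   = (66 - 59.8)²/59.8 + (18 - 27.3)²/27.3 + (23 - 33.5)²/33.5 + (24 - 24.3)²/24.3 + (43 - 29.1)²/29.1
   = 0.643 + 3.168 + 3.291 + 0.004 + 6.640
   = 13.75
p-value = 0.0082

Since p-value < α = 0.05, we reject H₀.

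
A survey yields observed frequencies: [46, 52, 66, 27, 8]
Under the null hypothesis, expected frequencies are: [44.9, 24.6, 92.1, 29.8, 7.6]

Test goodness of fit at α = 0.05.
Chi-square goodness of fit test:
H₀: observed counts match expected distribution
H₁: observed counts differ from expected distribution
df = k - 1 = 4
χ² = Σ(O - E)²/E
   = (46 - 44.9)²/44.9 + (52 - 24.6)²/24.6 + (66 - 92.1)²/92.1 + (27 - 29.8)²/29.8 + (8 - 7.6)²/7.6
   = 0.027 + 30.519 + 7.396 + 0.263 + 0.021
   = 38.23
p-value < 0.0001

Since p-value < α = 0.05, we reject H₀.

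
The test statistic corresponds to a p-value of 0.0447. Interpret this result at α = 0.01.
Since p = 0.0447 > α = 0.01, fail to reject H₀.
There is insufficient evidence to reject the null hypothesis; the result is not statistically significant at the 0.01 level.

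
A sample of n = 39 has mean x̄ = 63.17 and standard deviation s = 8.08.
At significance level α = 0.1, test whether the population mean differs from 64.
One-sample t-test:
H₀: μ = 64
H₁: μ ≠ 64
df = n - 1 = 38
t = (x̄ - μ₀) / (s/√n) = (63.17 - 64) / (8.08/√39) = -0.642
p-value = 0.5250

Since p-value > α = 0.1, we fail to reject H₀.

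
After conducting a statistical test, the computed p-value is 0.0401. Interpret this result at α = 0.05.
Since p = 0.0401 < α = 0.05, reject H₀.
There is sufficient evidence to reject the null hypothesis; the result is statistically significant at the 0.05 level.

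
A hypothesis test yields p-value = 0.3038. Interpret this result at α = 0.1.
Since p = 0.3038 > α = 0.1, fail to reject H₀.
There is insufficient evidence to reject the null hypothesis; the result is not statistically significant at the 0.1 level.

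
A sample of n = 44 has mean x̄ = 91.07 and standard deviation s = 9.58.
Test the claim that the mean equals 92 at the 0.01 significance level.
One-sample t-test:
H₀: μ = 92
H₁: μ ≠ 92
df = n - 1 = 43
t = (x̄ - μ₀) / (s/√n) = (91.07 - 92) / (9.58/√44) = -0.644
p-value = 0.5230

Since p-value > α = 0.01, we fail to reject H₀.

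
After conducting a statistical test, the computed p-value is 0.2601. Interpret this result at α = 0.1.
Since p = 0.2601 > α = 0.1, fail to reject H₀.
There is insufficient evidence to reject the null hypothesis; the result is not statistically significant at the 0.1 level.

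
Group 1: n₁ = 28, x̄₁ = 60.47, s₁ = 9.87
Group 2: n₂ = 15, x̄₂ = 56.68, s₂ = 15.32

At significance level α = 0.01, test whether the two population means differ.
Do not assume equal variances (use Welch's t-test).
Welch's two-sample t-test:
H₀: μ₁ = μ₂
H₁: μ₁ ≠ μ₂
s₁²/n₁ = 9.87²/28 = 3.4792,  s₂²/n₂ = 15.32²/15 = 15.6468
SE = √(s₁²/n₁ + s₂²/n₂) = √(3.4792 + 15.6468) = 4.3733
df (Welch-Satterthwaite) = (s₁²/n₁ + s₂²/n₂)² / [(s₁²/n₁)²/(n₁-1) + (s₂²/n₂)²/(n₂-1)] ≈ 20.40
t = (x̄₁ - x̄₂) / SE = (60.47 - 56.68) / 4.3733 = 3.79 / 4.3733 = 0.867
p-value = 0.3962

Since p-value > α = 0.01, we fail to reject H₀.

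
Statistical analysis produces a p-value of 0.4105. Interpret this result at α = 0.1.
Since p = 0.4105 > α = 0.1, fail to reject H₀.
There is insufficient evidence to reject the null hypothesis; the result is not statistically significant at the 0.1 level.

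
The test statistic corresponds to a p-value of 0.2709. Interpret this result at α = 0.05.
Since p = 0.2709 > α = 0.05, fail to reject H₀.
There is insufficient evidence to reject the null hypothesis; the result is not statistically significant at the 0.05 level.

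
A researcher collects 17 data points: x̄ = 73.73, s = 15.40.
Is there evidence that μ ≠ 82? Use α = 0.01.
One-sample t-test:
H₀: μ = 82
H₁: μ ≠ 82
df = n - 1 = 16
t = (x̄ - μ₀) / (s/√n) = (73.73 - 82) / (15.40/√17) = -2.214
p-value = 0.0417

Since p-value > α = 0.01, we fail to reject H₀.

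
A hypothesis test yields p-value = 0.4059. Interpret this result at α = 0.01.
Since p = 0.4059 > α = 0.01, fail to reject H₀.
There is insufficient evidence to reject the null hypothesis; the result is not statistically significant at the 0.01 level.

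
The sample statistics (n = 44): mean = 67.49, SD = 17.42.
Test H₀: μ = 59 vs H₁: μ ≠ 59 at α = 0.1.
One-sample t-test:
H₀: μ = 59
H₁: μ ≠ 59
df = n - 1 = 43
t = (x̄ - μ₀) / (s/√n) = (67.49 - 59) / (17.42/√44) = 3.233
p-value = 0.0024

Since p-value < α = 0.1, we reject H₀.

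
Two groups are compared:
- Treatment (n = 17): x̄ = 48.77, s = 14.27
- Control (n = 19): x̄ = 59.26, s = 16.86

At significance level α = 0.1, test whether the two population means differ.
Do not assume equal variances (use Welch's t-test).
Welch's two-sample t-test:
H₀: μ₁ = μ₂
H₁: μ₁ ≠ μ₂
s₁²/n₁ = 14.27²/17 = 11.9784,  s₂²/n₂ = 16.86²/19 = 14.9610
SE = √(s₁²/n₁ + s₂²/n₂) = √(11.9784 + 14.9610) = 5.1903
df (Welch-Satterthwaite) = (s₁²/n₁ + s₂²/n₂)² / [(s₁²/n₁)²/(n₁-1) + (s₂²/n₂)²/(n₂-1)] ≈ 33.91
t = (x̄₁ - x̄₂) / SE = (48.77 - 59.26) / 5.1903 = -10.49 / 5.1903 = -2.021
p-value = 0.0512

Since p-value < α = 0.1, we reject H₀.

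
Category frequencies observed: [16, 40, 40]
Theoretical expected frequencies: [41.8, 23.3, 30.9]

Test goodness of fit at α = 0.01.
Chi-square goodness of fit test:
H₀: observed counts match expected distribution
H₁: observed counts differ from expected distribution
df = k - 1 = 2
χ² = Σ(O - E)²/E
   = (16 - 41.8)²/41.8 + (40 - 23.3)²/23.3 + (40 - 30.9)²/30.9
   = 15.924 + 11.970 + 2.680
   = 30.57
p-value < 0.0001

Since p-value < α = 0.01, we reject H₀.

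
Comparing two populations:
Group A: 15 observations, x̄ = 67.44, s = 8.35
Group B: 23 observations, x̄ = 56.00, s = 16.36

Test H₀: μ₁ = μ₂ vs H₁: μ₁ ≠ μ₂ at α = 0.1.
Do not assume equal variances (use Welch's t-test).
Welch's two-sample t-test:
H₀: μ₁ = μ₂
H₁: μ₁ ≠ μ₂
s₁²/n₁ = 8.35²/15 = 4.6482,  s₂²/n₂ = 16.36²/23 = 11.6369
SE = √(s₁²/n₁ + s₂²/n₂) = √(4.6482 + 11.6369) = 4.0355
df (Welch-Satterthwaite) = (s₁²/n₁ + s₂²/n₂)² / [(s₁²/n₁)²/(n₁-1) + (s₂²/n₂)²/(n₂-1)] ≈ 34.45
t = (x̄₁ - x̄₂) / SE = (67.44 - 56.00) / 4.0355 = 11.44 / 4.0355 = 2.835
p-value = 0.0076

Since p-value < α = 0.1, we reject H₀.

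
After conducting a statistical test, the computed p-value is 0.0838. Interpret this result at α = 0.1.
Since p = 0.0838 < α = 0.1, reject H₀.
There is sufficient evidence to reject the null hypothesis; the result is statistically significant at the 0.1 level.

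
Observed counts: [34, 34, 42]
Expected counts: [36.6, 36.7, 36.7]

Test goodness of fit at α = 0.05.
Chi-square goodness of fit test:
H₀: observed counts match expected distribution
H₁: observed counts differ from expected distribution
df = k - 1 = 2
χ² = Σ(O - E)²/E
   = (34 - 36.6)²/36.6 + (34 - 36.7)²/36.7 + (42 - 36.7)²/36.7
   = 0.185 + 0.199 + 0.765
   = 1.15
p-value = 0.5631

Since p-value > α = 0.05, we fail to reject H₀.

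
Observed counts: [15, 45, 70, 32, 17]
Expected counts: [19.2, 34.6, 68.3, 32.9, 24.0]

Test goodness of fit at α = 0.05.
Chi-square goodness of fit test:
H₀: observed counts match expected distribution
H₁: observed counts differ from expected distribution
df = k - 1 = 4
χ² = Σ(O - E)²/E
   = (15 - 19.2)²/19.2 + (45 - 34.6)²/34.6 + (70 - 68.3)²/68.3 + (32 - 32.9)²/32.9 + (17 - 24.0)²/24.0
   = 0.919 + 3.126 + 0.042 + 0.025 + 2.042
   = 6.15
p-value = 0.1880

Since p-value > α = 0.05, we fail to reject H₀.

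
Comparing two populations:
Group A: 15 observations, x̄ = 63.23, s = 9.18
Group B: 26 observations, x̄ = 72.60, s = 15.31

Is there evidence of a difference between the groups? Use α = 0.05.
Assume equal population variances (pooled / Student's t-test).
Student's two-sample t-test (equal variances):
H₀: μ₁ = μ₂
H₁: μ₁ ≠ μ₂
df = n₁ + n₂ - 2 = 39
Pooled variance s_p² = [(n₁-1)s₁² + (n₂-1)s₂²] / (n₁ + n₂ - 2) = [(14)(9.18²) + (25)(15.31²)] / 39 = 180.5055
SE = √(s_p²(1/n₁ + 1/n₂)) = √(180.5055 × (1/15 + 1/26)) = 4.3562
t = (x̄₁ - x̄₂) / SE = (63.23 - 72.60) / 4.3562 = -9.37 / 4.3562 = -2.151
p-value = 0.0377

Since p-value < α = 0.05, we reject H₀.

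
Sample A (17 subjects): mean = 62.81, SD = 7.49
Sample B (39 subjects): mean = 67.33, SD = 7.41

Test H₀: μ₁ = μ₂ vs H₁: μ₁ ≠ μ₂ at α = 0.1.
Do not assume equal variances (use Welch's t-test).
Welch's two-sample t-test:
H₀: μ₁ = μ₂
H₁: μ₁ ≠ μ₂
s₁²/n₁ = 7.49²/17 = 3.3000,  s₂²/n₂ = 7.41²/39 = 1.4079
SE = √(s₁²/n₁ + s₂²/n₂) = √(3.3000 + 1.4079) = 2.1698
df (Welch-Satterthwaite) = (s₁²/n₁ + s₂²/n₂)² / [(s₁²/n₁)²/(n₁-1) + (s₂²/n₂)²/(n₂-1)] ≈ 30.25
t = (x̄₁ - x̄₂) / SE = (62.81 - 67.33) / 2.1698 = -4.52 / 2.1698 = -2.083
p-value = 0.0458

Since p-value < α = 0.1, we reject H₀.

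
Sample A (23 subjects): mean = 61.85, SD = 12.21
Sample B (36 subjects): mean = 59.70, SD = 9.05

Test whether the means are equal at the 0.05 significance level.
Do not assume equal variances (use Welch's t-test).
Welch's two-sample t-test:
H₀: μ₁ = μ₂
H₁: μ₁ ≠ μ₂
s₁²/n₁ = 12.21²/23 = 6.4819,  s₂²/n₂ = 9.05²/36 = 2.2751
SE = √(s₁²/n₁ + s₂²/n₂) = √(6.4819 + 2.2751) = 2.9592
df (Welch-Satterthwaite) = (s₁²/n₁ + s₂²/n₂)² / [(s₁²/n₁)²/(n₁-1) + (s₂²/n₂)²/(n₂-1)] ≈ 37.27
t = (x̄₁ - x̄₂) / SE = (61.85 - 59.70) / 2.9592 = 2.15 / 2.9592 = 0.727
p-value = 0.4720

Since p-value > α = 0.05, we fail to reject H₀.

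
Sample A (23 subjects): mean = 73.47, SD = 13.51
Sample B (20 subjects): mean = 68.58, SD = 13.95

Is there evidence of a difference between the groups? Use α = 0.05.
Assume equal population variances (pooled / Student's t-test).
Student's two-sample t-test (equal variances):
H₀: μ₁ = μ₂
H₁: μ₁ ≠ μ₂
df = n₁ + n₂ - 2 = 41
Pooled variance s_p² = [(n₁-1)s₁² + (n₂-1)s₂²] / (n₁ + n₂ - 2) = [(22)(13.51²) + (19)(13.95²)] / 41 = 188.1193
SE = √(s_p²(1/n₁ + 1/n₂)) = √(188.1193 × (1/23 + 1/20)) = 4.1935
t = (x̄₁ - x̄₂) / SE = (73.47 - 68.58) / 4.1935 = 4.89 / 4.1935 = 1.166
p-value = 0.2503

Since p-value > α = 0.05, we fail to reject H₀.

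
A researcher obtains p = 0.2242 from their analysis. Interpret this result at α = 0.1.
Since p = 0.2242 > α = 0.1, fail to reject H₀.
There is insufficient evidence to reject the null hypothesis; the result is not statistically significant at the 0.1 level.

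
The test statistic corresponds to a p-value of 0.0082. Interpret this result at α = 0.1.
Since p = 0.0082 < α = 0.1, reject H₀.
There is sufficient evidence to reject the null hypothesis; the result is statistically significant at the 0.1 level.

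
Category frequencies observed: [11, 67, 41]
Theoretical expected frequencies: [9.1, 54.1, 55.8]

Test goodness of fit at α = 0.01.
Chi-square goodness of fit test:
H₀: observed counts match expected distribution
H₁: observed counts differ from expected distribution
df = k - 1 = 2
χ² = Σ(O - E)²/E
   = (11 - 9.1)²/9.1 + (67 - 54.1)²/54.1 + (41 - 55.8)²/55.8
   = 0.397 + 3.076 + 3.925
   = 7.40
p-value = 0.0247

Since p-value > α = 0.01, we fail to reject H₀.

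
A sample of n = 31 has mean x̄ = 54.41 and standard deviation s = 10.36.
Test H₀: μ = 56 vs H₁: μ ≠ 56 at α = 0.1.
One-sample t-test:
H₀: μ = 56
H₁: μ ≠ 56
df = n - 1 = 30
t = (x̄ - μ₀) / (s/√n) = (54.41 - 56) / (10.36/√31) = -0.855
p-value = 0.3996

Since p-value > α = 0.1, we fail to reject H₀.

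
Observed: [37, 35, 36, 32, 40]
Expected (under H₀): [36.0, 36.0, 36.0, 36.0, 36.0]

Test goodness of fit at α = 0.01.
Chi-square goodness of fit test:
H₀: observed counts match expected distribution
H₁: observed counts differ from expected distribution
df = k - 1 = 4
χ² = Σ(O - E)²/E
   = (37 - 36.0)²/36.0 + (35 - 36.0)²/36.0 + (36 - 36.0)²/36.0 + (32 - 36.0)²/36.0 + (40 - 36.0)²/36.0
   = 0.028 + 0.028 + 0.000 + 0.444 + 0.444
   = 0.94
p-value = 0.9181

Since p-value > α = 0.01, we fail to reject H₀.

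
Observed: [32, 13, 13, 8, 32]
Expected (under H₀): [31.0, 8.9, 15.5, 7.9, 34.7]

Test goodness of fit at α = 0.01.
Chi-square goodness of fit test:
H₀: observed counts match expected distribution
H₁: observed counts differ from expected distribution
df = k - 1 = 4
χ² = Σ(O - E)²/E
   = (32 - 31.0)²/31.0 + (13 - 8.9)²/8.9 + (13 - 15.5)²/15.5 + (8 - 7.9)²/7.9 + (32 - 34.7)²/34.7
   = 0.032 + 1.889 + 0.403 + 0.001 + 0.210
   = 2.54
p-value = 0.6383

Since p-value > α = 0.01, we fail to reject H₀.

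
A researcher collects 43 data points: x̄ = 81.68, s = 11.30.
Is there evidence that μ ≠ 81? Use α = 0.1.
One-sample t-test:
H₀: μ = 81
H₁: μ ≠ 81
df = n - 1 = 42
t = (x̄ - μ₀) / (s/√n) = (81.68 - 81) / (11.30/√43) = 0.395
p-value = 0.6951

Since p-value > α = 0.1, we fail to reject H₀.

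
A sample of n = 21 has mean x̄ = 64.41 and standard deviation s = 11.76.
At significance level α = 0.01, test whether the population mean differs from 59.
One-sample t-test:
H₀: μ = 59
H₁: μ ≠ 59
df = n - 1 = 20
t = (x̄ - μ₀) / (s/√n) = (64.41 - 59) / (11.76/√21) = 2.108
p-value = 0.0478

Since p-value > α = 0.01, we fail to reject H₀.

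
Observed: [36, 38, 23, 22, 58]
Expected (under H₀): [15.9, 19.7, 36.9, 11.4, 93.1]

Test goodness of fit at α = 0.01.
Chi-square goodness of fit test:
H₀: observed counts match expected distribution
H₁: observed counts differ from expected distribution
df = k - 1 = 4
χ² = Σ(O - E)²/E
   = (36 - 15.9)²/15.9 + (38 - 19.7)²/19.7 + (23 - 36.9)²/36.9 + (22 - 11.4)²/11.4 + (58 - 93.1)²/93.1
   = 25.409 + 16.999 + 5.236 + 9.856 + 13.233
   = 70.73
p-value < 0.0001

Since p-value < α = 0.01, we reject H₀.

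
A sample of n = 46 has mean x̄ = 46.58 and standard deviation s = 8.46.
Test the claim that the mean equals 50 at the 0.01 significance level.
One-sample t-test:
H₀: μ = 50
H₁: μ ≠ 50
df = n - 1 = 45
t = (x̄ - μ₀) / (s/√n) = (46.58 - 50) / (8.46/√46) = -2.742
p-value = 0.0087

Since p-value < α = 0.01, we reject H₀.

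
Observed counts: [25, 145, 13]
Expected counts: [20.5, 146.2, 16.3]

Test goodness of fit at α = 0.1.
Chi-square goodness of fit test:
H₀: observed counts match expected distribution
H₁: observed counts differ from expected distribution
df = k - 1 = 2
χ² = Σ(O - E)²/E
   = (25 - 20.5)²/20.5 + (145 - 146.2)²/146.2 + (13 - 16.3)²/16.3
   = 0.988 + 0.010 + 0.668
   = 1.67
p-value = 0.4348

Since p-value > α = 0.1, we fail to reject H₀.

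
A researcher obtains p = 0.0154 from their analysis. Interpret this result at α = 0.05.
Since p = 0.0154 < α = 0.05, reject H₀.
There is sufficient evidence to reject the null hypothesis; the result is statistically significant at the 0.05 level.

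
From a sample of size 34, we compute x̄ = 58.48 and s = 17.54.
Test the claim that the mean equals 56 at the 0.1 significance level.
One-sample t-test:
H₀: μ = 56
H₁: μ ≠ 56
df = n - 1 = 33
t = (x̄ - μ₀) / (s/√n) = (58.48 - 56) / (17.54/√34) = 0.824
p-value = 0.4156

Since p-value > α = 0.1, we fail to reject H₀.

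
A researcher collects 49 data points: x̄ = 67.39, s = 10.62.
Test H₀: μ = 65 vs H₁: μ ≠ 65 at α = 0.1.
One-sample t-test:
H₀: μ = 65
H₁: μ ≠ 65
df = n - 1 = 48
t = (x̄ - μ₀) / (s/√n) = (67.39 - 65) / (10.62/√49) = 1.575
p-value = 0.1217

Since p-value > α = 0.1, we fail to reject H₀.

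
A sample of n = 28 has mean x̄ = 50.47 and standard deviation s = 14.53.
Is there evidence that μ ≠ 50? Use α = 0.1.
One-sample t-test:
H₀: μ = 50
H₁: μ ≠ 50
df = n - 1 = 27
t = (x̄ - μ₀) / (s/√n) = (50.47 - 50) / (14.53/√28) = 0.171
p-value = 0.8654

Since p-value > α = 0.1, we fail to reject H₀.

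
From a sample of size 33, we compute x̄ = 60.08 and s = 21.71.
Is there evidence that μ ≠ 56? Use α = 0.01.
One-sample t-test:
H₀: μ = 56
H₁: μ ≠ 56
df = n - 1 = 32
t = (x̄ - μ₀) / (s/√n) = (60.08 - 56) / (21.71/√33) = 1.080
p-value = 0.2884

Since p-value > α = 0.01, we fail to reject H₀.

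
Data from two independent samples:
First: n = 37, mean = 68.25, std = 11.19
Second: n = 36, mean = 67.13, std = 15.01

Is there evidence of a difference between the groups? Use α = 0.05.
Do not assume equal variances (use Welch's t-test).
Welch's two-sample t-test:
H₀: μ₁ = μ₂
H₁: μ₁ ≠ μ₂
s₁²/n₁ = 11.19²/37 = 3.3842,  s₂²/n₂ = 15.01²/36 = 6.2583
SE = √(s₁²/n₁ + s₂²/n₂) = √(3.3842 + 6.2583) = 3.1052
df (Welch-Satterthwaite) = (s₁²/n₁ + s₂²/n₂)² / [(s₁²/n₁)²/(n₁-1) + (s₂²/n₂)²/(n₂-1)] ≈ 64.70
t = (x̄₁ - x̄₂) / SE = (68.25 - 67.13) / 3.1052 = 1.12 / 3.1052 = 0.361
p-value = 0.7195

Since p-value > α = 0.05, we fail to reject H₀.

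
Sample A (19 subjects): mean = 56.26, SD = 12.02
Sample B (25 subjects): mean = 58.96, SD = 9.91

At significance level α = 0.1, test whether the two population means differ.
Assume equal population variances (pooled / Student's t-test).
Student's two-sample t-test (equal variances):
H₀: μ₁ = μ₂
H₁: μ₁ ≠ μ₂
df = n₁ + n₂ - 2 = 42
Pooled variance s_p² = [(n₁-1)s₁² + (n₂-1)s₂²] / (n₁ + n₂ - 2) = [(18)(12.02²) + (24)(9.91²)] / 42 = 118.0391
SE = √(s_p²(1/n₁ + 1/n₂)) = √(118.0391 × (1/19 + 1/25)) = 3.3067
t = (x̄₁ - x̄₂) / SE = (56.26 - 58.96) / 3.3067 = -2.70 / 3.3067 = -0.817
p-value = 0.4188

Since p-value > α = 0.1, we fail to reject H₀.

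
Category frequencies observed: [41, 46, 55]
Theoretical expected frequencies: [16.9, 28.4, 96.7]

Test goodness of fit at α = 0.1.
Chi-square goodness of fit test:
H₀: observed counts match expected distribution
H₁: observed counts differ from expected distribution
df = k - 1 = 2
χ² = Σ(O - E)²/E
   = (41 - 16.9)²/16.9 + (46 - 28.4)²/28.4 + (55 - 96.7)²/96.7
   = 34.367 + 10.907 + 17.982
   = 63.26
p-value < 0.0001

Since p-value < α = 0.1, we reject H₀.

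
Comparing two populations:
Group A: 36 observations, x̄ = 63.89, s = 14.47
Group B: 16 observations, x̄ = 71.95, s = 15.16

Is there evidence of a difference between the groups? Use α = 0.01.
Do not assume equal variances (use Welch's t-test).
Welch's two-sample t-test:
H₀: μ₁ = μ₂
H₁: μ₁ ≠ μ₂
s₁²/n₁ = 14.47²/36 = 5.8161,  s₂²/n₂ = 15.16²/16 = 14.3641
SE = √(s₁²/n₁ + s₂²/n₂) = √(5.8161 + 14.3641) = 4.4922
df (Welch-Satterthwaite) = (s₁²/n₁ + s₂²/n₂)² / [(s₁²/n₁)²/(n₁-1) + (s₂²/n₂)²/(n₂-1)] ≈ 27.66
t = (x̄₁ - x̄₂) / SE = (63.89 - 71.95) / 4.4922 = -8.06 / 4.4922 = -1.794
p-value = 0.0837

Since p-value > α = 0.01, we fail to reject H₀.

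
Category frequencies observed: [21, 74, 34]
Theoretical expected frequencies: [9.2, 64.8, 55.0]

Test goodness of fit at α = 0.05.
Chi-square goodness of fit test:
H₀: observed counts match expected distribution
H₁: observed counts differ from expected distribution
df = k - 1 = 2
χ² = Σ(O - E)²/E
   = (21 - 9.2)²/9.2 + (74 - 64.8)²/64.8 + (34 - 55.0)²/55.0
   = 15.135 + 1.306 + 8.018
   = 24.46
p-value < 0.0001

Since p-value < α = 0.05, we reject H₀.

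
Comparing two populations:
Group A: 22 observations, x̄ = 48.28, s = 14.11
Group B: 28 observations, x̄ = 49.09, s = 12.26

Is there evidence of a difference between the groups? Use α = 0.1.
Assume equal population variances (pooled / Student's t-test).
Student's two-sample t-test (equal variances):
H₀: μ₁ = μ₂
H₁: μ₁ ≠ μ₂
df = n₁ + n₂ - 2 = 48
Pooled variance s_p² = [(n₁-1)s₁² + (n₂-1)s₂²] / (n₁ + n₂ - 2) = [(21)(14.11²) + (27)(12.26²)] / 48 = 171.6508
SE = √(s_p²(1/n₁ + 1/n₂)) = √(171.6508 × (1/22 + 1/28)) = 3.7327
t = (x̄₁ - x̄₂) / SE = (48.28 - 49.09) / 3.7327 = -0.81 / 3.7327 = -0.217
p-value = 0.8291

Since p-value > α = 0.1, we fail to reject H₀.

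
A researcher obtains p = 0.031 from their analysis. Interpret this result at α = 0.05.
Since p = 0.031 < α = 0.05, reject H₀.
There is sufficient evidence to reject the null hypothesis; the result is statistically significant at the 0.05 level.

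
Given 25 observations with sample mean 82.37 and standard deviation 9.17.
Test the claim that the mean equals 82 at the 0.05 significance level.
One-sample t-test:
H₀: μ = 82
H₁: μ ≠ 82
df = n - 1 = 24
t = (x̄ - μ₀) / (s/√n) = (82.37 - 82) / (9.17/√25) = 0.202
p-value = 0.8418

Since p-value > α = 0.05, we fail to reject H₀.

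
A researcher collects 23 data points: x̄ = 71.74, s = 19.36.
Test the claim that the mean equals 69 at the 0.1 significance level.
One-sample t-test:
H₀: μ = 69
H₁: μ ≠ 69
df = n - 1 = 22
t = (x̄ - μ₀) / (s/√n) = (71.74 - 69) / (19.36/√23) = 0.679
p-value = 0.5044

Since p-value > α = 0.1, we fail to reject H₀.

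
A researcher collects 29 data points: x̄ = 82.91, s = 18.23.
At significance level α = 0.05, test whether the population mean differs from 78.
One-sample t-test:
H₀: μ = 78
H₁: μ ≠ 78
df = n - 1 = 28
t = (x̄ - μ₀) / (s/√n) = (82.91 - 78) / (18.23/√29) = 1.450
p-value = 0.1581

Since p-value > α = 0.05, we fail to reject H₀.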